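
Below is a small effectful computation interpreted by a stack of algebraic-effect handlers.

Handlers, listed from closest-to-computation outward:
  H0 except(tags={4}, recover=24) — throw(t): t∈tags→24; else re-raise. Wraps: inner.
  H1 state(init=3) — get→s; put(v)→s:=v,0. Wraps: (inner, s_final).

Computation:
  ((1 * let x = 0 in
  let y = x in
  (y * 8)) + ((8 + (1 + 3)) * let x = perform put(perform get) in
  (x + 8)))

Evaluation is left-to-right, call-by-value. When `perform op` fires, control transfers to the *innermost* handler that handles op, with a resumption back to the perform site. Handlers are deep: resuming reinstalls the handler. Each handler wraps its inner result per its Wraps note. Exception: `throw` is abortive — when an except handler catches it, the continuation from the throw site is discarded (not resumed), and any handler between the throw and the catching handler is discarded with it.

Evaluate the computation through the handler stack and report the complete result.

Answer: (96, 3)

Working:
get @ H1 ⇒ 3
put(3) @ H1 ⇒ s:=3
H0 returns 96
H1 returns (96, 3)
= (96, 3)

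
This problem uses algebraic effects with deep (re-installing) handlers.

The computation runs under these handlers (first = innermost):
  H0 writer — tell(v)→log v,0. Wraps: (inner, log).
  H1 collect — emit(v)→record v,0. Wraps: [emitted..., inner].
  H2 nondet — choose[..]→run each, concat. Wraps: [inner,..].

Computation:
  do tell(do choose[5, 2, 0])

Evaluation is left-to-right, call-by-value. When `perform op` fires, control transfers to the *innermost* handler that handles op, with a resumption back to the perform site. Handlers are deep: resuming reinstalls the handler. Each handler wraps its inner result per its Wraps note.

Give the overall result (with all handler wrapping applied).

Answer: [[(0, (5))], [(0, (2))], [(0, (0))]]

Evaluation trace:
choose[5, 2, 0] @ H2
  branch[0] choose=5:
    tell(5) @ H0 ⇒ log+=5
    H0 returns (0, (5))
    H1 returns [(0, (5))]
    H2 returns [[(0, (5))]]
  branch[1] choose=2:
    tell(2) @ H0 ⇒ log+=2
    H0 returns (0, (2))
    H1 returns [(0, (2))]
    H2 returns [[(0, (2))]]
  branch[2] choose=0:
    tell(0) @ H0 ⇒ log+=0
    H0 returns (0, (0))
    H1 returns [(0, (0))]
    H2 returns [[(0, (0))]]
= [[(0, (5))], [(0, (2))], [(0, (0))]]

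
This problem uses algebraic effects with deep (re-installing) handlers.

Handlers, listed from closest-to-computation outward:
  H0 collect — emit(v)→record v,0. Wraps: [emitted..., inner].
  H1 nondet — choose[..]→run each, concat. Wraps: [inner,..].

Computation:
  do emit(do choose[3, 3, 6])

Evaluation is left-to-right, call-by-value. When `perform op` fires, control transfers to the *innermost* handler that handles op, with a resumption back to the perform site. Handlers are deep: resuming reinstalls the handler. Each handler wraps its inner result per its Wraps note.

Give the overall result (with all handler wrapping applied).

Answer: [[3, 0], [3, 0], [6, 0]]

Step-by-step:
choose[3, 3, 6] @ H1
  branch[0] choose=3:
    emit(3) @ H0 ⇒ out+=3
    H0 returns [3, 0]
    H1 returns [[3, 0]]
  branch[1] choose=3:
    emit(3) @ H0 ⇒ out+=3
    H0 returns [3, 0]
    H1 returns [[3, 0]]
  branch[2] choose=6:
    emit(6) @ H0 ⇒ out+=6
    H0 returns [6, 0]
    H1 returns [[6, 0]]
= [[3, 0], [3, 0], [6, 0]]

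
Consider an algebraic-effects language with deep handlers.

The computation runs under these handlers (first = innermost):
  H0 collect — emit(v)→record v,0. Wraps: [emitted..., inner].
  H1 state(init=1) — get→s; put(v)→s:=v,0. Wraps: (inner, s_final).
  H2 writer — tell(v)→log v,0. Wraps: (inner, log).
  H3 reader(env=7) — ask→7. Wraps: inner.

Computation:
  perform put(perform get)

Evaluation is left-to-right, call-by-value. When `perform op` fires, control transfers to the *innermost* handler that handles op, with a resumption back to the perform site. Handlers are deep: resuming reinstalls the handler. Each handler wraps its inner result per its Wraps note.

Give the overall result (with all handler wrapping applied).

Working:
get @ H1 ⇒ 1
put(1) @ H1 ⇒ s:=1
H0 returns [0]
H1 returns ([0], 1)
H2 returns (([0], 1), ())
H3 returns (([0], 1), ())
= (([0], 1), ())

Answer: (([0], 1), ())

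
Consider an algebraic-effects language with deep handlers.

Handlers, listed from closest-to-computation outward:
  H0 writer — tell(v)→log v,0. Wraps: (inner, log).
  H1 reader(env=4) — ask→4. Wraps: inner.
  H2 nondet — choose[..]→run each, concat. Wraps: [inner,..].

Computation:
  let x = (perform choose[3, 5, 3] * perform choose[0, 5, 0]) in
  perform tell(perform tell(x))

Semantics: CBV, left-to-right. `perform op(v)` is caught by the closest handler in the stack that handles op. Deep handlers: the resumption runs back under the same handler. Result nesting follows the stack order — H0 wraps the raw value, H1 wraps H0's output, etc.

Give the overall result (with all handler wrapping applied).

Answer: [(0, (0, 0)), (0, (15, 0)), (0, (0, 0)), (0, (0, 0)), (0, (25, 0)), (0, (0, 0)), (0, (0, 0)), (0, (15, 0)), (0, (0, 0))]

Evaluation trace:
choose[3, 5, 3] @ H2
  branch[0] choose=3:
    choose[0, 5, 0] @ H2
      branch[0] choose=0:
        tell(0) @ H0 ⇒ log+=0
        tell(0) @ H0 ⇒ log+=0
        H0 returns (0, (0, 0))
        H1 returns (0, (0, 0))
        H2 returns [(0, (0, 0))]
      branch[1] choose=5:
        tell(15) @ H0 ⇒ log+=15
        tell(0) @ H0 ⇒ log+=0
        H0 returns (0, (15, 0))
        H1 returns (0, (15, 0))
        H2 returns [(0, (15, 0))]
      branch[2] choose=0:
        tell(0) @ H0 ⇒ log+=0
        tell(0) @ H0 ⇒ log+=0
        H0 returns (0, (0, 0))
        H1 returns (0, (0, 0))
        H2 returns [(0, (0, 0))]
  branch[1] choose=5:
    choose[0, 5, 0] @ H2
      branch[0] choose=0:
        tell(0) @ H0 ⇒ log+=0
        tell(0) @ H0 ⇒ log+=0
        H0 returns (0, (0, 0))
        H1 returns (0, (0, 0))
        H2 returns [(0, (0, 0))]
      branch[1] choose=5:
        tell(25) @ H0 ⇒ log+=25
        tell(0) @ H0 ⇒ log+=0
        H0 returns (0, (25, 0))
        H1 returns (0, (25, 0))
        H2 returns [(0, (25, 0))]
      branch[2] choose=0:
        tell(0) @ H0 ⇒ log+=0
        tell(0) @ H0 ⇒ log+=0
        H0 returns (0, (0, 0))
        H1 returns (0, (0, 0))
        H2 returns [(0, (0, 0))]
  branch[2] choose=3:
    choose[0, 5, 0] @ H2
      branch[0] choose=0:
        tell(0) @ H0 ⇒ log+=0
        tell(0) @ H0 ⇒ log+=0
        H0 returns (0, (0, 0))
        H1 returns (0, (0, 0))
        H2 returns [(0, (0, 0))]
      branch[1] choose=5:
        tell(15) @ H0 ⇒ log+=15
        tell(0) @ H0 ⇒ log+=0
        H0 returns (0, (15, 0))
        H1 returns (0, (15, 0))
        H2 returns [(0, (15, 0))]
      branch[2] choose=0:
        tell(0) @ H0 ⇒ log+=0
        tell(0) @ H0 ⇒ log+=0
        H0 returns (0, (0, 0))
        H1 returns (0, (0, 0))
        H2 returns [(0, (0, 0))]
= [(0, (0, 0)), (0, (15, 0)), (0, (0, 0)), (0, (0, 0)), (0, (25, 0)), (0, (0, 0)), (0, (0, 0)), (0, (15, 0)), (0, (0, 0))]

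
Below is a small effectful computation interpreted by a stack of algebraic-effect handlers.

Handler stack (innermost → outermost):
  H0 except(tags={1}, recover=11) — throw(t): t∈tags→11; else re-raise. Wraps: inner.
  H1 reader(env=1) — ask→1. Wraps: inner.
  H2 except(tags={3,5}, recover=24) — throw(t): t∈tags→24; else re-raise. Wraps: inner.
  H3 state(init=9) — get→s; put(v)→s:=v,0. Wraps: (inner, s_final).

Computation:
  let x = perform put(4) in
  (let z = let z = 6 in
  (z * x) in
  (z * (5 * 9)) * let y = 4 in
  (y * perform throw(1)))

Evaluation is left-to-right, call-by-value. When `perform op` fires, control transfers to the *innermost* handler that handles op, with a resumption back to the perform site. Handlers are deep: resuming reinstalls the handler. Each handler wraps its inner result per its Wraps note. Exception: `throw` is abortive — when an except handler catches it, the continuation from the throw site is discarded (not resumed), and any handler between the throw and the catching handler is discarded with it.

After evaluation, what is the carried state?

Working:
put(4) @ H3 ⇒ s:=4
throw(1) @ H0 caught ⇒ 11
H1 returns 11
H2 returns 11
H3 returns (11, 4)
= (11, 4)

Answer: 4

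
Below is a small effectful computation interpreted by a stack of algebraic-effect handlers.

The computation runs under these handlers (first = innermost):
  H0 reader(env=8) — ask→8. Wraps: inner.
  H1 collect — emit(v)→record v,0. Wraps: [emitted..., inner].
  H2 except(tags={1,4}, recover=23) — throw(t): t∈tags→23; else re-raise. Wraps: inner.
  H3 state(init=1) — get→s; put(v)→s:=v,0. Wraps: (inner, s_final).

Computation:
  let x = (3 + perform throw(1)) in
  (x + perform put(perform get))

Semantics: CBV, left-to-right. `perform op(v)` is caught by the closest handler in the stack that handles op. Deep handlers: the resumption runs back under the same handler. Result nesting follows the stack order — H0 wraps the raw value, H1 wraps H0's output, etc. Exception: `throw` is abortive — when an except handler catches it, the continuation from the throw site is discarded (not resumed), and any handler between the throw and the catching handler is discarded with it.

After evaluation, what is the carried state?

Evaluation trace:
throw(1) @ H2 caught ⇒ 23
H3 returns (23, 1)
= (23, 1)

Answer: 1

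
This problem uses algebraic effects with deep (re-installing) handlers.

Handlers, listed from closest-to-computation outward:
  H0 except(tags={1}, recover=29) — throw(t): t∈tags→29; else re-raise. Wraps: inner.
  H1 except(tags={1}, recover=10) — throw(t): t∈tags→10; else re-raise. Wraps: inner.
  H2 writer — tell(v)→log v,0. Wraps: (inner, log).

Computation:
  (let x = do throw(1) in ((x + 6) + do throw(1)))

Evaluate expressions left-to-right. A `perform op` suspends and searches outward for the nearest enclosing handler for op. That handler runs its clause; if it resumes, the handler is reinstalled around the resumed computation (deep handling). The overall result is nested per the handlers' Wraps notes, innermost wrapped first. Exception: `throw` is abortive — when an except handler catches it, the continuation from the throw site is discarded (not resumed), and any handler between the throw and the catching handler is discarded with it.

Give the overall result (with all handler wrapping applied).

Step-by-step:
throw(1) @ H0 caught ⇒ 29
H1 returns 29
H2 returns (29, ())
= (29, ())

Answer: (29, ())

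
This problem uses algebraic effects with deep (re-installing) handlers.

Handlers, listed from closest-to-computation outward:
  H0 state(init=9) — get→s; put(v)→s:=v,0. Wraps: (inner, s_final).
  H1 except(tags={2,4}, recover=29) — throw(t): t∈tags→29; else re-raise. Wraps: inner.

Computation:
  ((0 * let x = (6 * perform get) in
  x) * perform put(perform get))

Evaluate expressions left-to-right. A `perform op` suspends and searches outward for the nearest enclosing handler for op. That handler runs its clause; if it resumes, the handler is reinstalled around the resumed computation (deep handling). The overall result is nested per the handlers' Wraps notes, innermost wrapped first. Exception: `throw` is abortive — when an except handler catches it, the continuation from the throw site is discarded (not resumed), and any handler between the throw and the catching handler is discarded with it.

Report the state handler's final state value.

Step-by-step:
get @ H0 ⇒ 9
get @ H0 ⇒ 9
put(9) @ H0 ⇒ s:=9
H0 returns (0, 9)
H1 returns (0, 9)
= (0, 9)

Answer: 9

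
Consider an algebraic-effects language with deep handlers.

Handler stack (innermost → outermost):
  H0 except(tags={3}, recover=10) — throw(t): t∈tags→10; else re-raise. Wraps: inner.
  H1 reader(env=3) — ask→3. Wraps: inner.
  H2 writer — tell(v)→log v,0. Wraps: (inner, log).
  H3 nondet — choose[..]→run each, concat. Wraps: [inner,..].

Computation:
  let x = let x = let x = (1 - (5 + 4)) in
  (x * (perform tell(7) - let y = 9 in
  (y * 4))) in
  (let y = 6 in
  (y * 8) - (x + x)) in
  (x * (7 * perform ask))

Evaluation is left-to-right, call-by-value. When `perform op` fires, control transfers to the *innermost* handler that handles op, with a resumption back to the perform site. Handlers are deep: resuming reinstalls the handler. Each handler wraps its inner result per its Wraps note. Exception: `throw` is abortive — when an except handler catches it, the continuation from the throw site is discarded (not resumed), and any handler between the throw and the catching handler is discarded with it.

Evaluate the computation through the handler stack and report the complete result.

Answer: [(-11088, (7))]

Step-by-step:
tell(7) @ H2 ⇒ log+=7
ask @ H1 ⇒ 3
H0 returns -11088
H1 returns -11088
H2 returns (-11088, (7))
H3 returns [(-11088, (7))]
= [(-11088, (7))]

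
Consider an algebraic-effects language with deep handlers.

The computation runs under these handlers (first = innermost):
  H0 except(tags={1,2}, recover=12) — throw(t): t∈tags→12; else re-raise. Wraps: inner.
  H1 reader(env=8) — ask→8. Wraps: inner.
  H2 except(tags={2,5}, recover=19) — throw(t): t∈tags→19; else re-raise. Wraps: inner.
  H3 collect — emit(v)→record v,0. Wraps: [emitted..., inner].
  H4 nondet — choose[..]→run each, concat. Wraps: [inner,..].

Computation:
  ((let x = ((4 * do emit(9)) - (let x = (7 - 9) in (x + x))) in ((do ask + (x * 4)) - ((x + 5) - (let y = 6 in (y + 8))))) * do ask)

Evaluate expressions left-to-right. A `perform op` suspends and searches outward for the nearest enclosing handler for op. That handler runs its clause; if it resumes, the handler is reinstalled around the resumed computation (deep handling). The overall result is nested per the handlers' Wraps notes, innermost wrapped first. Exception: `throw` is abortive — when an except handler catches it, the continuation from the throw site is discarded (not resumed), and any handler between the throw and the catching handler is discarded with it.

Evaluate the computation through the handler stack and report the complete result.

Evaluation trace:
emit(9) @ H3 ⇒ out+=9
ask @ H1 ⇒ 8
ask @ H1 ⇒ 8
H0 returns 232
H1 returns 232
H2 returns 232
H3 returns [9, 232]
H4 returns [[9, 232]]
= [[9, 232]]

Answer: [[9, 232]]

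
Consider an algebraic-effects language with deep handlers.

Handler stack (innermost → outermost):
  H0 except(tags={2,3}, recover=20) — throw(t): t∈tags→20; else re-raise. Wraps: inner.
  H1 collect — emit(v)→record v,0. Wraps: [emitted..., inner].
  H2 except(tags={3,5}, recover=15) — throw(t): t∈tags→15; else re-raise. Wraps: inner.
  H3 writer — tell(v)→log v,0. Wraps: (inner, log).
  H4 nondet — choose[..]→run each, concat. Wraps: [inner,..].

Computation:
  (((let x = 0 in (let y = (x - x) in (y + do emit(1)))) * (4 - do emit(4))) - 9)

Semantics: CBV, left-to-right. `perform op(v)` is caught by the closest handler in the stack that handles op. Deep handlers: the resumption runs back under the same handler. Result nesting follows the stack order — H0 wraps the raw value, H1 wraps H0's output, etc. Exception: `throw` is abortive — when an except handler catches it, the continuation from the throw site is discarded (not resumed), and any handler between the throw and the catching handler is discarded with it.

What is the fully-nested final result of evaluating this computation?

Evaluation trace:
emit(1) @ H1 ⇒ out+=1
emit(4) @ H1 ⇒ out+=4
H0 returns -9
H1 returns [1, 4, -9]
H2 returns [1, 4, -9]
H3 returns ([1, 4, -9], ())
H4 returns [([1, 4, -9], ())]
= [([1, 4, -9], ())]

Answer: [([1, 4, -9], ())]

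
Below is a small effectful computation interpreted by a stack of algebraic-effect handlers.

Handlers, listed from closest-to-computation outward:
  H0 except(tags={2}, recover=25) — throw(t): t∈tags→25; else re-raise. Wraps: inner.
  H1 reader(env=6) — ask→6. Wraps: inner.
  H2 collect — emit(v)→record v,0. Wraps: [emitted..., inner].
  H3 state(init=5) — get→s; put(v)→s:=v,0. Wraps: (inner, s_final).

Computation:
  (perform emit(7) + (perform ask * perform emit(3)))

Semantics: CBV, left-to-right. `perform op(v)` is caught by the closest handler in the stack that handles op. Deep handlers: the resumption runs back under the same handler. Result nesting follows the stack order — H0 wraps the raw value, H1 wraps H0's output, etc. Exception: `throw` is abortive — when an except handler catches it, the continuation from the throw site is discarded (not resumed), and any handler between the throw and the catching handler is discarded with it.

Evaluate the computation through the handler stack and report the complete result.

Answer: ([7, 3, 0], 5)

Step-by-step:
emit(7) @ H2 ⇒ out+=7
ask @ H1 ⇒ 6
emit(3) @ H2 ⇒ out+=3
H0 returns 0
H1 returns 0
H2 returns [7, 3, 0]
H3 returns ([7, 3, 0], 5)
= ([7, 3, 0], 5)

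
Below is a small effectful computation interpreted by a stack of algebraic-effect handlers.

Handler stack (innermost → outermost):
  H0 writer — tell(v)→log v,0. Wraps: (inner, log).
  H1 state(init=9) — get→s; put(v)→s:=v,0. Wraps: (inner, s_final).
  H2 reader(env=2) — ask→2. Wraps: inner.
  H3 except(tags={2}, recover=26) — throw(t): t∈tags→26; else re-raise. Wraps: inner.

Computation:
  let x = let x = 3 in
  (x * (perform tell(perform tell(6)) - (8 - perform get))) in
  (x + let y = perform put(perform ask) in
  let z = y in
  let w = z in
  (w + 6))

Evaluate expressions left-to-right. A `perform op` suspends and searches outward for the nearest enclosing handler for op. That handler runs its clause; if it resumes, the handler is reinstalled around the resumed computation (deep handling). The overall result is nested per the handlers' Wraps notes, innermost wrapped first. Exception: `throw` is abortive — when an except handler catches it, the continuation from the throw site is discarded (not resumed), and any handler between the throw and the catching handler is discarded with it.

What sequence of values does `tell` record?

Working:
tell(6) @ H0 ⇒ log+=6
tell(0) @ H0 ⇒ log+=0
get @ H1 ⇒ 9
ask @ H2 ⇒ 2
put(2) @ H1 ⇒ s:=2
H0 returns (9, (6, 0))
H1 returns ((9, (6, 0)), 2)
H2 returns ((9, (6, 0)), 2)
H3 returns ((9, (6, 0)), 2)
= ((9, (6, 0)), 2)

Answer: (6, 0)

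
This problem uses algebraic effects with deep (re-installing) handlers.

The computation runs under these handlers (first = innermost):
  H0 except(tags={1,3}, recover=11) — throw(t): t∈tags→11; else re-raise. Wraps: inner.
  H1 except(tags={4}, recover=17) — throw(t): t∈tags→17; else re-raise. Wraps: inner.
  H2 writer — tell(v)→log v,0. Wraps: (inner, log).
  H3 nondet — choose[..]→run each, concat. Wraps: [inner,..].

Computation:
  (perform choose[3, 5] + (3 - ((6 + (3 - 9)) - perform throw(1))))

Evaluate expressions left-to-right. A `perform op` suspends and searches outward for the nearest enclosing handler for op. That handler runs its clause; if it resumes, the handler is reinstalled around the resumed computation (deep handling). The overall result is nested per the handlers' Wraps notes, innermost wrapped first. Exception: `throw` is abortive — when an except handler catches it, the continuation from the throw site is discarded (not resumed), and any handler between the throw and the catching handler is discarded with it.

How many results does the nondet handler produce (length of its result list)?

Step-by-step:
choose[3, 5] @ H3
  branch[0] choose=3:
    throw(1) @ H0 caught ⇒ 11
    H1 returns 11
    H2 returns (11, ())
    H3 returns [(11, ())]
  branch[1] choose=5:
    throw(1) @ H0 caught ⇒ 11
    H1 returns 11
    H2 returns (11, ())
    H3 returns [(11, ())]
= [(11, ()), (11, ())]

Answer: 2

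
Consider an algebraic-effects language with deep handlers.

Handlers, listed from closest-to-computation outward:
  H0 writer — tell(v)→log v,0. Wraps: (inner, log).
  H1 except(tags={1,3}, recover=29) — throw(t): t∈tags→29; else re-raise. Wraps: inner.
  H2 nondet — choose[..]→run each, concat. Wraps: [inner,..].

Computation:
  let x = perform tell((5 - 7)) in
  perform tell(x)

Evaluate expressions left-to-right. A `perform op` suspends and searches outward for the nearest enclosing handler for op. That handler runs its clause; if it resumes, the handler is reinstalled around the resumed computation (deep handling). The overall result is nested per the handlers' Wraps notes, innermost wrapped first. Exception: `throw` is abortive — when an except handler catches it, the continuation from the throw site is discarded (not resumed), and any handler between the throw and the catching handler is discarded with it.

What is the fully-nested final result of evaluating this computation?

Answer: [(0, (-2, 0))]

Evaluation trace:
tell(-2) @ H0 ⇒ log+=-2
tell(0) @ H0 ⇒ log+=0
H0 returns (0, (-2, 0))
H1 returns (0, (-2, 0))
H2 returns [(0, (-2, 0))]
= [(0, (-2, 0))]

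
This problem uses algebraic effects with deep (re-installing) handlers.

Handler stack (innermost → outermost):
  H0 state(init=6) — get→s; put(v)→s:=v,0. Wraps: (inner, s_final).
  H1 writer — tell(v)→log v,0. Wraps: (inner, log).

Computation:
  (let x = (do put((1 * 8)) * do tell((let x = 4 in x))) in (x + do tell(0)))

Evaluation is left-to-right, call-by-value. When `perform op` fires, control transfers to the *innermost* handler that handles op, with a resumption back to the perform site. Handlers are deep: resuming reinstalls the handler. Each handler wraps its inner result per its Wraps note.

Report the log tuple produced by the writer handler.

Evaluation trace:
put(8) @ H0 ⇒ s:=8
tell(4) @ H1 ⇒ log+=4
tell(0) @ H1 ⇒ log+=0
H0 returns (0, 8)
H1 returns ((0, 8), (4, 0))
= ((0, 8), (4, 0))

Answer: (4, 0)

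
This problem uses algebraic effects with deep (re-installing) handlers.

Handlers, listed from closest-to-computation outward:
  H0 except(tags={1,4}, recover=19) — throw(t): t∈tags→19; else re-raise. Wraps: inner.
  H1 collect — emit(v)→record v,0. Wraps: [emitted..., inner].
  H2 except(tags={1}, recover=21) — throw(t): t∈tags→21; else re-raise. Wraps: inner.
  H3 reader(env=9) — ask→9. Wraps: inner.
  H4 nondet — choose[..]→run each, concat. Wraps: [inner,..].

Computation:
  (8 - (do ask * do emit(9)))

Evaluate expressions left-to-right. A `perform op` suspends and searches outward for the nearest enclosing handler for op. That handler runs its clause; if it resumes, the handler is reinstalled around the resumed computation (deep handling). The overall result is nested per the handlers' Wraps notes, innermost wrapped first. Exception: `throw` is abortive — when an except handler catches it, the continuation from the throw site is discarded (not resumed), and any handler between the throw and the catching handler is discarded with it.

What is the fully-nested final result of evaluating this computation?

Working:
ask @ H3 ⇒ 9
emit(9) @ H1 ⇒ out+=9
H0 returns 8
H1 returns [9, 8]
H2 returns [9, 8]
H3 returns [9, 8]
H4 returns [[9, 8]]
= [[9, 8]]

Answer: [[9, 8]]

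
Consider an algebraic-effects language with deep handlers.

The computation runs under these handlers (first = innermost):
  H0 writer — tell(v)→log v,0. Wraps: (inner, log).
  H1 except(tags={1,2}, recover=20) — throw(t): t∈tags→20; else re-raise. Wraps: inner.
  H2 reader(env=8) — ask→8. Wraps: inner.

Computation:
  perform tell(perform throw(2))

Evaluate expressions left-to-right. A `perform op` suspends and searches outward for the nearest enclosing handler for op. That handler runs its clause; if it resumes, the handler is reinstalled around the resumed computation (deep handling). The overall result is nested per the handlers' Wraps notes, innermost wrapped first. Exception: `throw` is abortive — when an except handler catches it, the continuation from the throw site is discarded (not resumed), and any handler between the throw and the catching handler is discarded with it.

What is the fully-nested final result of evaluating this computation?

Answer: 20

Working:
throw(2) @ H1 caught ⇒ 20
H2 returns 20
= 20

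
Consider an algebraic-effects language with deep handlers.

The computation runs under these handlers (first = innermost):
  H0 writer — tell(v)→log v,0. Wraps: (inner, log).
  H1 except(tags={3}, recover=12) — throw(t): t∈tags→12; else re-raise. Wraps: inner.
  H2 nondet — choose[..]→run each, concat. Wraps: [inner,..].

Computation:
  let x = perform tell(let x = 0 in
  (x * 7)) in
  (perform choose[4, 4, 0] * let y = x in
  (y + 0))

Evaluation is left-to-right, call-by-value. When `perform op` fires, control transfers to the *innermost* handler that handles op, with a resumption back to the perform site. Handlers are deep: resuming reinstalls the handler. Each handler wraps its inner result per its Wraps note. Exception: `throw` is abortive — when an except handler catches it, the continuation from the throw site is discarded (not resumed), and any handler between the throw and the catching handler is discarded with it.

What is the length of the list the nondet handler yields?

Working:
tell(0) @ H0 ⇒ log+=0
choose[4, 4, 0] @ H2
  branch[0] choose=4:
    H0 returns (0, (0))
    H1 returns (0, (0))
    H2 returns [(0, (0))]
  branch[1] choose=4:
    H0 returns (0, (0))
    H1 returns (0, (0))
    H2 returns [(0, (0))]
  branch[2] choose=0:
    H0 returns (0, (0))
    H1 returns (0, (0))
    H2 returns [(0, (0))]
= [(0, (0)), (0, (0)), (0, (0))]

Answer: 3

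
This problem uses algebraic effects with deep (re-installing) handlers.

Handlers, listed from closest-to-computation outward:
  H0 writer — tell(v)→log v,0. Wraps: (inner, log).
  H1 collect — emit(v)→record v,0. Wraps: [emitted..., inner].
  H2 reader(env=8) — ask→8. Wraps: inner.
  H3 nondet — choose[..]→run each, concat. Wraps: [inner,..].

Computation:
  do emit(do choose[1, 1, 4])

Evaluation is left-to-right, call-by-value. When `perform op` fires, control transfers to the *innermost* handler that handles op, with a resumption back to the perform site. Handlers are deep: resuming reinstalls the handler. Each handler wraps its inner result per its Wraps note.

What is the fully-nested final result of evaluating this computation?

Working:
choose[1, 1, 4] @ H3
  branch[0] choose=1:
    emit(1) @ H1 ⇒ out+=1
    H0 returns (0, ())
    H1 returns [1, (0, ())]
    H2 returns [1, (0, ())]
    H3 returns [[1, (0, ())]]
  branch[1] choose=1:
    emit(1) @ H1 ⇒ out+=1
    H0 returns (0, ())
    H1 returns [1, (0, ())]
    H2 returns [1, (0, ())]
    H3 returns [[1, (0, ())]]
  branch[2] choose=4:
    emit(4) @ H1 ⇒ out+=4
    H0 returns (0, ())
    H1 returns [4, (0, ())]
    H2 returns [4, (0, ())]
    H3 returns [[4, (0, ())]]
= [[1, (0, ())], [1, (0, ())], [4, (0, ())]]

Answer: [[1, (0, ())], [1, (0, ())], [4, (0, ())]]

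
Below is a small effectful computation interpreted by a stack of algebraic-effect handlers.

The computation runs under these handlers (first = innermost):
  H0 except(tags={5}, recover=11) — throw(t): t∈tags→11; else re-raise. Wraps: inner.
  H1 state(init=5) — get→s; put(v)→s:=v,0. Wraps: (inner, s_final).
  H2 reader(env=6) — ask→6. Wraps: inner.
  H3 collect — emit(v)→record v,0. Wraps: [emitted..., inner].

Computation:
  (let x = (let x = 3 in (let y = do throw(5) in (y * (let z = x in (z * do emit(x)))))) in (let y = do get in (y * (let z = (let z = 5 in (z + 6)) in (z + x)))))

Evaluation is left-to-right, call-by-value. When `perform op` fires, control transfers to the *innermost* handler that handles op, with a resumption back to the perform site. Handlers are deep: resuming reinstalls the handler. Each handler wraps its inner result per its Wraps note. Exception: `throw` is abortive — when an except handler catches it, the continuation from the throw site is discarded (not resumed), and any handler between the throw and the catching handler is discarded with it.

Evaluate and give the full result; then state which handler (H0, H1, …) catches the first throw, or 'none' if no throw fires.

Answer: [(11, 5)] ; first throw caught by: H0

Step-by-step:
throw(5) @ H0 caught ⇒ 11
H1 returns (11, 5)
H2 returns (11, 5)
H3 returns [(11, 5)]
= [(11, 5)]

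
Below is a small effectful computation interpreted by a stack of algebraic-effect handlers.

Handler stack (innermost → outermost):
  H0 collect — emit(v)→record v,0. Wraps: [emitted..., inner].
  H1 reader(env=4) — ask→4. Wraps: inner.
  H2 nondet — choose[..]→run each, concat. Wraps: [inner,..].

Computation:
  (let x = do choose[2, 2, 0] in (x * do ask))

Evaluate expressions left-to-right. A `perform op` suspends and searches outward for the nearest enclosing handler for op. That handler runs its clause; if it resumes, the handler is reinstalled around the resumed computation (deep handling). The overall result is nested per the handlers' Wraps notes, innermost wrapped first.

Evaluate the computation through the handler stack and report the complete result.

Step-by-step:
choose[2, 2, 0] @ H2
  branch[0] choose=2:
    ask @ H1 ⇒ 4
    H0 returns [8]
    H1 returns [8]
    H2 returns [[8]]
  branch[1] choose=2:
    ask @ H1 ⇒ 4
    H0 returns [8]
    H1 returns [8]
    H2 returns [[8]]
  branch[2] choose=0:
    ask @ H1 ⇒ 4
    H0 returns [0]
    H1 returns [0]
    H2 returns [[0]]
= [[8], [8], [0]]

Answer: [[8], [8], [0]]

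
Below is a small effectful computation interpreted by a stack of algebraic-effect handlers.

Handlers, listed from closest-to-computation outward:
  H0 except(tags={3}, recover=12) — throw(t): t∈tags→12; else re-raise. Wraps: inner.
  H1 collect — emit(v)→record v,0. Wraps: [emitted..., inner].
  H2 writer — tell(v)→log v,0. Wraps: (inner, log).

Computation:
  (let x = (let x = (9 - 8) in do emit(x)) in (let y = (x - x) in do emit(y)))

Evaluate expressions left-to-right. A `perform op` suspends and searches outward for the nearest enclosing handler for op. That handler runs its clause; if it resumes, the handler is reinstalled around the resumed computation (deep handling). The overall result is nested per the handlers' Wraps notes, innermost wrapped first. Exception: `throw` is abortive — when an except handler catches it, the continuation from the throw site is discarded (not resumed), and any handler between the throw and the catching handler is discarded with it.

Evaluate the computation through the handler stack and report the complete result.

Evaluation trace:
emit(1) @ H1 ⇒ out+=1
emit(0) @ H1 ⇒ out+=0
H0 returns 0
H1 returns [1, 0, 0]
H2 returns ([1, 0, 0], ())
= ([1, 0, 0], ())

Answer: ([1, 0, 0], ())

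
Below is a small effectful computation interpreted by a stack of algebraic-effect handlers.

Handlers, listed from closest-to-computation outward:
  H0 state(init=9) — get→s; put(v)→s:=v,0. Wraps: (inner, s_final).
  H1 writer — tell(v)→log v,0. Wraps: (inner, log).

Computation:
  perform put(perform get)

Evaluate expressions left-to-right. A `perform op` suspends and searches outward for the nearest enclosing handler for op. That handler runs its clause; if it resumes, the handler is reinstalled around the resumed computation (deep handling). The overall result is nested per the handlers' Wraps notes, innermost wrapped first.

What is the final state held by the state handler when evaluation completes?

Answer: 9

Evaluation trace:
get @ H0 ⇒ 9
put(9) @ H0 ⇒ s:=9
H0 returns (0, 9)
H1 returns ((0, 9), ())
= ((0, 9), ())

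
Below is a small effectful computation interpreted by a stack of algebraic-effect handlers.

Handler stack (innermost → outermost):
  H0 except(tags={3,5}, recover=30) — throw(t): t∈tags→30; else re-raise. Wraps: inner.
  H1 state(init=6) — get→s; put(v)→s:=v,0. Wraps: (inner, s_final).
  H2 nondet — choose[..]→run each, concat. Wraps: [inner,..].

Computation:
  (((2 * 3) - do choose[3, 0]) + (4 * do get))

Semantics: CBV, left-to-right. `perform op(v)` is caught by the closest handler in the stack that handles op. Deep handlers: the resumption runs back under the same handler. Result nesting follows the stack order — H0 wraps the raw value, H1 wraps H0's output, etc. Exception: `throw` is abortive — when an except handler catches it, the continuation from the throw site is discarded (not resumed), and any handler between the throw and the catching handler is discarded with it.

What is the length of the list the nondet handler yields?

Evaluation trace:
choose[3, 0] @ H2
  branch[0] choose=3:
    get @ H1 ⇒ 6
    H0 returns 27
    H1 returns (27, 6)
    H2 returns [(27, 6)]
  branch[1] choose=0:
    get @ H1 ⇒ 6
    H0 returns 30
    H1 returns (30, 6)
    H2 returns [(30, 6)]
= [(27, 6), (30, 6)]

Answer: 2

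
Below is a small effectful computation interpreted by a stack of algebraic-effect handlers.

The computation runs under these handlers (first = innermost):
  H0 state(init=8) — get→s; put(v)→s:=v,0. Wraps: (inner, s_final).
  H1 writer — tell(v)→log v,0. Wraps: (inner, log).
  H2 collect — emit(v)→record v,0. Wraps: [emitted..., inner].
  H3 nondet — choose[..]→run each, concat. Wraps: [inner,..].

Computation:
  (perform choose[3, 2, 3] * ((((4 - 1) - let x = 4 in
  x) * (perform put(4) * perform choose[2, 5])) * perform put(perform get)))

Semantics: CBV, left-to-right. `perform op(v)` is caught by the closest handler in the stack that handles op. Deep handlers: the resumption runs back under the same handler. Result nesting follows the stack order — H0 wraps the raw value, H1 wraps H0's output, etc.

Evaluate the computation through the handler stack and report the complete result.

Working:
choose[3, 2, 3] @ H3
  branch[0] choose=3:
    put(4) @ H0 ⇒ s:=4
    choose[2, 5] @ H3
      branch[0] choose=2:
        get @ H0 ⇒ 4
        put(4) @ H0 ⇒ s:=4
        H0 returns (0, 4)
        H1 returns ((0, 4), ())
        H2 returns [((0, 4), ())]
        H3 returns [[((0, 4), ())]]
      branch[1] choose=5:
        get @ H0 ⇒ 4
        put(4) @ H0 ⇒ s:=4
        H0 returns (0, 4)
        H1 returns ((0, 4), ())
        H2 returns [((0, 4), ())]
        H3 returns [[((0, 4), ())]]
  branch[1] choose=2:
    put(4) @ H0 ⇒ s:=4
    choose[2, 5] @ H3
      branch[0] choose=2:
        get @ H0 ⇒ 4
        put(4) @ H0 ⇒ s:=4
        H0 returns (0, 4)
        H1 returns ((0, 4), ())
        H2 returns [((0, 4), ())]
        H3 returns [[((0, 4), ())]]
      branch[1] choose=5:
        get @ H0 ⇒ 4
        put(4) @ H0 ⇒ s:=4
        H0 returns (0, 4)
        H1 returns ((0, 4), ())
        H2 returns [((0, 4), ())]
        H3 returns [[((0, 4), ())]]
  branch[2] choose=3:
    put(4) @ H0 ⇒ s:=4
    choose[2, 5] @ H3
      branch[0] choose=2:
        get @ H0 ⇒ 4
        put(4) @ H0 ⇒ s:=4
        H0 returns (0, 4)
        H1 returns ((0, 4), ())
        H2 returns [((0, 4), ())]
        H3 returns [[((0, 4), ())]]
      branch[1] choose=5:
        get @ H0 ⇒ 4
        put(4) @ H0 ⇒ s:=4
        H0 returns (0, 4)
        H1 returns ((0, 4), ())
        H2 returns [((0, 4), ())]
        H3 returns [[((0, 4), ())]]
= [[((0, 4), ())], [((0, 4), ())], [((0, 4), ())], [((0, 4), ())], [((0, 4), ())], [((0, 4), ())]]

Answer: [[((0, 4), ())], [((0, 4), ())], [((0, 4), ())], [((0, 4), ())], [((0, 4), ())], [((0, 4), ())]]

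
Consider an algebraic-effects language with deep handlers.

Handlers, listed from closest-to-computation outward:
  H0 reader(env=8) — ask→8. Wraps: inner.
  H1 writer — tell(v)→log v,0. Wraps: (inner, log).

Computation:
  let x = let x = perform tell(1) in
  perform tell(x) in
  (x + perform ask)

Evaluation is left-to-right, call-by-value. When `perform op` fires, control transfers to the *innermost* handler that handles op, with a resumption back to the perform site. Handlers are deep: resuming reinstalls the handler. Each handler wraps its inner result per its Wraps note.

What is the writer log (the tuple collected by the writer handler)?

Working:
tell(1) @ H1 ⇒ log+=1
tell(0) @ H1 ⇒ log+=0
ask @ H0 ⇒ 8
H0 returns 8
H1 returns (8, (1, 0))
= (8, (1, 0))

Answer: (1, 0)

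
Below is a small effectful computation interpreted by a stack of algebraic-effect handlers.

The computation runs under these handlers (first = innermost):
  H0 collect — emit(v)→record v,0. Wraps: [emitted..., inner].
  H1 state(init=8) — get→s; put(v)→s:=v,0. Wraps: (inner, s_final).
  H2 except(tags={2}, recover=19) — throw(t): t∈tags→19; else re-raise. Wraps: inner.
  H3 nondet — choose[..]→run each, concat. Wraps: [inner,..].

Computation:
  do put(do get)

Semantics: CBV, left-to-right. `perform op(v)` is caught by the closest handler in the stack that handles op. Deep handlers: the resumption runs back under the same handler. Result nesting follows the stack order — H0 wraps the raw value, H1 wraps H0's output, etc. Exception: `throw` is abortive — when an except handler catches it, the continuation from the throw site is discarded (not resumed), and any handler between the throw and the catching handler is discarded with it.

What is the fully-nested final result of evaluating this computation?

Working:
get @ H1 ⇒ 8
put(8) @ H1 ⇒ s:=8
H0 returns [0]
H1 returns ([0], 8)
H2 returns ([0], 8)
H3 returns [([0], 8)]
= [([0], 8)]

Answer: [([0], 8)]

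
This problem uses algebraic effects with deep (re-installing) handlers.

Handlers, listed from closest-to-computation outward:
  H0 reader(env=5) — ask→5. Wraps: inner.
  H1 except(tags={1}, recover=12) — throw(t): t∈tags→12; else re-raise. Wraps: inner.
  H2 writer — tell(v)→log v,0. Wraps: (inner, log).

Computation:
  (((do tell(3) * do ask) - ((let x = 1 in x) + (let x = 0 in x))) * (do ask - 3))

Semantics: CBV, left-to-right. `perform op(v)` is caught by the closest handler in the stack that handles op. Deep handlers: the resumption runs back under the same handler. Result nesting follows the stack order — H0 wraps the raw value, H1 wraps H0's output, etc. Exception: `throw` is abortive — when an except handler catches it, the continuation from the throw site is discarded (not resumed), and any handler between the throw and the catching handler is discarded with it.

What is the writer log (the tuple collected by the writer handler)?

Answer: (3)

Working:
tell(3) @ H2 ⇒ log+=3
ask @ H0 ⇒ 5
ask @ H0 ⇒ 5
H0 returns -2
H1 returns -2
H2 returns (-2, (3))
= (-2, (3))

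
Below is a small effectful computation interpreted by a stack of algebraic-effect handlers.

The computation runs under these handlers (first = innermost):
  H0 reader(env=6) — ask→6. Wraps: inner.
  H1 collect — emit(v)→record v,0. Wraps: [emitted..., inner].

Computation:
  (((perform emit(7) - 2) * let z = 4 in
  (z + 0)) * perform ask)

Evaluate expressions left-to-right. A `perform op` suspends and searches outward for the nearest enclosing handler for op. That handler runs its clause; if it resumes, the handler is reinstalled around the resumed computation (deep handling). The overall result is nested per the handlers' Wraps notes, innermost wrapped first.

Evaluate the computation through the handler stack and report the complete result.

Evaluation trace:
emit(7) @ H1 ⇒ out+=7
ask @ H0 ⇒ 6
H0 returns -48
H1 returns [7, -48]
= [7, -48]

Answer: [7, -48]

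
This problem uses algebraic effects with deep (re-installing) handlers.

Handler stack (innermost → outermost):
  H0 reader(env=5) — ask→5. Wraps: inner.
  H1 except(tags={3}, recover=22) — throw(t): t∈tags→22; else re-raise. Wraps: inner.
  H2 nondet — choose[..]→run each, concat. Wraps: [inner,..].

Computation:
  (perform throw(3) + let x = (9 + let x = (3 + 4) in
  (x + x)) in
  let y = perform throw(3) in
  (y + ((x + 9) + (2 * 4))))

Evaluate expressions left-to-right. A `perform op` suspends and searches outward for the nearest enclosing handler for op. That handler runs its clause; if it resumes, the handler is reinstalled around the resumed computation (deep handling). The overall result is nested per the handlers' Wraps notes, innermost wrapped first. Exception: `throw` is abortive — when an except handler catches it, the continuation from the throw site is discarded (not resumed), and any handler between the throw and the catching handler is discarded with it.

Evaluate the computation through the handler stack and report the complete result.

Evaluation trace:
throw(3) @ H1 caught ⇒ 22
H2 returns [22]
= [22]

Answer: [22]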